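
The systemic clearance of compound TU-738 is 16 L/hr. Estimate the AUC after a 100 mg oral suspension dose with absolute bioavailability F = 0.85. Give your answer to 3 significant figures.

AUC = 5.31 mg/L·hr

AUC_0→∞ = F × Dose / CL
        = 0.85 × 100 / 16 = 5.3125 mg/L·hr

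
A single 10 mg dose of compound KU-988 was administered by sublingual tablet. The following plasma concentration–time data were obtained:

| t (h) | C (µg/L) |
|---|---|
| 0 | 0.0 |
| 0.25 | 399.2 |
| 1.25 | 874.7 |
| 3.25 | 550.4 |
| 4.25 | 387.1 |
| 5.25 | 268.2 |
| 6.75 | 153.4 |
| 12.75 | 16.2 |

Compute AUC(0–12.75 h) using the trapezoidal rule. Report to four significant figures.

AUC = 3733 µg/L·h

Trapezoidal AUC_0→12.75:
  [0→0.25]: (0.0+399.2)/2 × 0.25 = 49.9
  [0.25→1.25]: (399.2+874.7)/2 × 1 = 636.95
  [1.25→3.25]: (874.7+550.4)/2 × 2 = 1425.1
  [3.25→4.25]: (550.4+387.1)/2 × 1 = 468.75
  [4.25→5.25]: (387.1+268.2)/2 × 1 = 327.65
  [5.25→6.75]: (268.2+153.4)/2 × 1.5 = 316.2
  [6.75→12.75]: (153.4+16.2)/2 × 6 = 508.8
  Sum = 3733.35 µg/L·h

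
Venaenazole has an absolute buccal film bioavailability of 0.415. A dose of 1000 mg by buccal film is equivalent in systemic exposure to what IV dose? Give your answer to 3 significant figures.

Systemic exposure from an extravascular dose = F × D_ev, so the equivalent IV dose is F × D_ev.
D_iv = F × D_ev = 0.415 × 1000 = 415 mg

D_iv = 415 mg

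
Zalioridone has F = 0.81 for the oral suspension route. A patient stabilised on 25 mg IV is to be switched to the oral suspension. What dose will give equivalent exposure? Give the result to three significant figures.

D_oral = 30.9 mg

For equal systemic exposure: F × D_ev = D_iv
D_ev = D_iv / F = 25 / 0.81 = 30.8642 mg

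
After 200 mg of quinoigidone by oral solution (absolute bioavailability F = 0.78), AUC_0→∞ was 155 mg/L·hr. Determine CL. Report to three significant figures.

CL = 1.01 L/hr

CL = F × Dose / AUC_0→∞
   = 0.78 × 200 / 155 = 1.00645 L/hr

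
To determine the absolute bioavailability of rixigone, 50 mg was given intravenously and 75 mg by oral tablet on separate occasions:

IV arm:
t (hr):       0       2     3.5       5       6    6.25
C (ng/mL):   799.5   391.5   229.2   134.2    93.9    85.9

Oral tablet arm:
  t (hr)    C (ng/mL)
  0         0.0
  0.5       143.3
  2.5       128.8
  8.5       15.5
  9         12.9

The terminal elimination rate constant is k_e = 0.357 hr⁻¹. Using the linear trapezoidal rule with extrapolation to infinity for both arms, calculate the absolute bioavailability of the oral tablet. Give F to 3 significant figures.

F = 0.227

Trapezoidal AUC_0→6.25 (IV):
  [0→2]: (799.5+391.5)/2 × 2 = 1191.0
  [2→3.5]: (391.5+229.2)/2 × 1.5 = 465.525
  [3.5→5]: (229.2+134.2)/2 × 1.5 = 272.55
  [5→6]: (134.2+93.9)/2 × 1 = 114.05
  [6→6.25]: (93.9+85.9)/2 × 0.25 = 22.475
  Sum = 2065.6 ng/mL·hr
IV tail: 85.9/0.357 = 240.616; AUC_iv,0→∞ = 2065.6 + 240.616 = 2306.216 ng/mL·hr
Trapezoidal AUC_0→9 (oral tablet):
  [0→0.5]: (0.0+143.3)/2 × 0.5 = 35.825
  [0.5→2.5]: (143.3+128.8)/2 × 2 = 272.1
  [2.5→8.5]: (128.8+15.5)/2 × 6 = 432.9
  [8.5→9]: (15.5+12.9)/2 × 0.5 = 7.1
  Sum = 747.925 ng/mL·hr
oral tablet tail: 12.9/0.357 = 36.134; AUC_ev,0→∞ = 747.925 + 36.134 = 784.059 ng/mL·hr
F = (AUC_ev/D_ev)/(AUC_iv/D_iv) = (784.059/75)/(2306.216/50) = 10.45412/46.12432 = 0.2267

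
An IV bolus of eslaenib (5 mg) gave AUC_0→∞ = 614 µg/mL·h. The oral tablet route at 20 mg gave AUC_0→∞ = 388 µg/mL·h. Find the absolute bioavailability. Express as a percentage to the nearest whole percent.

F = 16%

F = (AUC_ev / D_ev) / (AUC_iv / D_iv)
  = (388/20) / (614/5)
  = 19.4 / 122.8 = 0.1580
  = 15.80%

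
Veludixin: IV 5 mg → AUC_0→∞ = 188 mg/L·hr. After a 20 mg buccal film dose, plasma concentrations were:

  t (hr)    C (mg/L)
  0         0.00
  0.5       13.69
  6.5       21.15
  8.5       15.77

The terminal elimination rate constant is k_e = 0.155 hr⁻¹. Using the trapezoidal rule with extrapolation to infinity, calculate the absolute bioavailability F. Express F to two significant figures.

Trapezoidal AUC_0→8.5 (buccal film):
  [0→0.5]: (0.00+13.69)/2 × 0.5 = 3.4225
  [0.5→6.5]: (13.69+21.15)/2 × 6 = 104.52
  [6.5→8.5]: (21.15+15.77)/2 × 2 = 36.92
  Sum = 144.8625 mg/L·hr
Tail: C_last/k_e = 15.77/0.155 = 101.742
AUC_0→∞ (buccal film) = 144.8625 + 101.742 = 246.6045 mg/L·hr
F = (AUC_ev/D_ev)/(AUC_iv/D_iv) = (246.6045/20)/(188/5) = 12.330225/37.6 = 0.3279

F = 0.33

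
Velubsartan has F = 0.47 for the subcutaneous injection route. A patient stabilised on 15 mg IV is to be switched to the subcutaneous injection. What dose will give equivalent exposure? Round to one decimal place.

D_subcutaneous = 31.9 mg

For equal systemic exposure: F × D_ev = D_iv
D_ev = D_iv / F = 15 / 0.47 = 31.9149 mg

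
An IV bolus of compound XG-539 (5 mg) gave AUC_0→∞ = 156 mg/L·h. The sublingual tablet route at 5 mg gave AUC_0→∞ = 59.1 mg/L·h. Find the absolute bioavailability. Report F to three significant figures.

F = 0.379

F = (AUC_ev / D_ev) / (AUC_iv / D_iv)
  = (59.1/5) / (156/5)
  = 11.82 / 31.2 = 0.3788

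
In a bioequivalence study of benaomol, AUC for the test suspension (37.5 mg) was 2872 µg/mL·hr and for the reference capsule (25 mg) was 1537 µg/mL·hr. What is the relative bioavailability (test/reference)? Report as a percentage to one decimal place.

F_rel = 124.6%

F_rel = (AUC_test/D_test) / (AUC_ref/D_ref)
      = (2872/37.5) / (1537/25)
      = 76.5867 / 61.48 = 1.2457 = 124.57%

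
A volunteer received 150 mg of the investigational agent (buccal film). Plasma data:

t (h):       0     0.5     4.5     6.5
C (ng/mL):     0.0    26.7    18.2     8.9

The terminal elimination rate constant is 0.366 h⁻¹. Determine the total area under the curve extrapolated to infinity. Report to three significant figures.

AUC = 148 ng/mL·h

Trapezoidal AUC_0→6.5:
  [0→0.5]: (0.0+26.7)/2 × 0.5 = 6.675
  [0.5→4.5]: (26.7+18.2)/2 × 4 = 89.8
  [4.5→6.5]: (18.2+8.9)/2 × 2 = 27.1
  Sum = 123.575 ng/mL·h
Extrapolated tail: C_last / k_e = 8.9 / 0.366 = 24.317
AUC_0→∞ = 123.575 + 24.317 = 147.892 ng/mL·h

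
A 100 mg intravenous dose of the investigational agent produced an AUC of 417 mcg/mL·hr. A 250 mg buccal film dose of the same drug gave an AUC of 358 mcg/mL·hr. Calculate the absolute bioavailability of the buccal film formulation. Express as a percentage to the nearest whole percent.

F = 34%

F = (AUC_ev / D_ev) / (AUC_iv / D_iv)
  = (358/250) / (417/100)
  = 1.432 / 4.17 = 0.3434
  = 34.34%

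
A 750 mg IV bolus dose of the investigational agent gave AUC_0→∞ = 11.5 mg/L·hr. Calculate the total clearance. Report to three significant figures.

CL = Dose_iv / AUC_0→∞
   = 750 / 11.5 = 65.2174 L/hr

CL = 65.2 L/hr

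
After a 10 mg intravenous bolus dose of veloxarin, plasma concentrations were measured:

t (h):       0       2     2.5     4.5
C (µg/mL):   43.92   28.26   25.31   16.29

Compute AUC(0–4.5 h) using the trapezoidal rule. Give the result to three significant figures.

AUC = 127 µg/mL·h

Trapezoidal AUC_0→4.5:
  [0→2]: (43.92+28.26)/2 × 2 = 72.18
  [2→2.5]: (28.26+25.31)/2 × 0.5 = 13.3925
  [2.5→4.5]: (25.31+16.29)/2 × 2 = 41.6
  Sum = 127.1725 µg/mL·h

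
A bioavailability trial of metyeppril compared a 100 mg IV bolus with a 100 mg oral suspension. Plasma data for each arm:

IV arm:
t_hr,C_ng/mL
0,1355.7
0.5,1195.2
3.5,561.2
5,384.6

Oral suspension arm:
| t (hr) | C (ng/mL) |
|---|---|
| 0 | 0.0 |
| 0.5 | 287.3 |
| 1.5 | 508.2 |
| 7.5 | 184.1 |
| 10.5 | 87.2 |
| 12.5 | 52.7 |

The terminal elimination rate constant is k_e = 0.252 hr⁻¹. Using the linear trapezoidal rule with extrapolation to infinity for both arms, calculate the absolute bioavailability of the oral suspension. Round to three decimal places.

F = 0.600

Trapezoidal AUC_0→5 (IV):
  [0→0.5]: (1355.7+1195.2)/2 × 0.5 = 637.725
  [0.5→3.5]: (1195.2+561.2)/2 × 3 = 2634.6
  [3.5→5]: (561.2+384.6)/2 × 1.5 = 709.35
  Sum = 3981.675 ng/mL·hr
IV tail: 384.6/0.252 = 1526.190; AUC_iv,0→∞ = 3981.675 + 1526.190 = 5507.865 ng/mL·hr
Trapezoidal AUC_0→12.5 (oral suspension):
  [0→0.5]: (0.0+287.3)/2 × 0.5 = 71.825
  [0.5→1.5]: (287.3+508.2)/2 × 1 = 397.75
  [1.5→7.5]: (508.2+184.1)/2 × 6 = 2076.9
  [7.5→10.5]: (184.1+87.2)/2 × 3 = 406.95
  [10.5→12.5]: (87.2+52.7)/2 × 2 = 139.9
  Sum = 3093.325 ng/mL·hr
oral suspension tail: 52.7/0.252 = 209.127; AUC_ev,0→∞ = 3093.325 + 209.127 = 3302.452 ng/mL·hr
F = (AUC_ev/D_ev)/(AUC_iv/D_iv) = (3302.452/100)/(5507.865/100) = 33.02452/55.07865 = 0.5996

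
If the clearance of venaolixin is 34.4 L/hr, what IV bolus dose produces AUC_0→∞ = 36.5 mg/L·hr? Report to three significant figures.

Dose_iv = CL × AUC_0→∞
     = 34.4 × 36.5 = 1255.6 mg

Dose = 1260 mg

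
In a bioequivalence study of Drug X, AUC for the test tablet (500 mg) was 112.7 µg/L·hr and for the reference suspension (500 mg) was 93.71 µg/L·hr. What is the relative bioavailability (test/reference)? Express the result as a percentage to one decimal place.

F_rel = 120.3%

F_rel = (AUC_test/D_test) / (AUC_ref/D_ref)
      = (112.7/500) / (93.71/500)
      = 0.2254 / 0.18742 = 1.2026 = 120.26%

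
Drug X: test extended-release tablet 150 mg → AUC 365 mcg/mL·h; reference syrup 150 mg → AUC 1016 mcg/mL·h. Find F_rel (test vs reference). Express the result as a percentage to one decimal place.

F_rel = 35.9%

F_rel = (AUC_test/D_test) / (AUC_ref/D_ref)
      = (365/150) / (1016/150)
      = 2.43333 / 6.77333 = 0.3593 = 35.93%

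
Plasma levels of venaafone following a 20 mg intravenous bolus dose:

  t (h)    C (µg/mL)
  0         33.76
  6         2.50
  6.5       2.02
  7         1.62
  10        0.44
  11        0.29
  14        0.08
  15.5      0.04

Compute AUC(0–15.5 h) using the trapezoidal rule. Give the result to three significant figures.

Trapezoidal AUC_0→15.5:
  [0→6]: (33.76+2.50)/2 × 6 = 108.78
  [6→6.5]: (2.50+2.02)/2 × 0.5 = 1.13
  [6.5→7]: (2.02+1.62)/2 × 0.5 = 0.91
  [7→10]: (1.62+0.44)/2 × 3 = 3.09
  [10→11]: (0.44+0.29)/2 × 1 = 0.365
  [11→14]: (0.29+0.08)/2 × 3 = 0.555
  [14→15.5]: (0.08+0.04)/2 × 1.5 = 0.09
  Sum = 114.92 µg/mL·h

AUC = 115 µg/mL·h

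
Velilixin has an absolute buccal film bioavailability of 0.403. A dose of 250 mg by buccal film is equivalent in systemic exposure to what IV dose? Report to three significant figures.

D_iv = 101 mg

Systemic exposure from an extravascular dose = F × D_ev, so the equivalent IV dose is F × D_ev.
D_iv = F × D_ev = 0.403 × 250 = 100.75 mg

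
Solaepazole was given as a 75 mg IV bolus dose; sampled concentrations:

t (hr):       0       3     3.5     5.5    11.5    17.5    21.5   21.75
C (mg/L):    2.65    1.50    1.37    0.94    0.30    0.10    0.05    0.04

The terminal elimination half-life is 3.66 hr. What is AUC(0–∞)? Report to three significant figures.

Trapezoidal AUC_0→21.75:
  [0→3]: (2.65+1.50)/2 × 3 = 6.225
  [3→3.5]: (1.50+1.37)/2 × 0.5 = 0.7175
  [3.5→5.5]: (1.37+0.94)/2 × 2 = 2.31
  [5.5→11.5]: (0.94+0.30)/2 × 6 = 3.72
  [11.5→17.5]: (0.30+0.10)/2 × 6 = 1.2
  [17.5→21.5]: (0.10+0.05)/2 × 4 = 0.3
  [21.5→21.75]: (0.05+0.04)/2 × 0.25 = 0.01125
  Sum = 14.48375 mg/L·hr
k_e = ln2 / t½ = 0.693147 / 3.66 = 0.1894 hr^-1
Extrapolated tail: C_last / k_e = 0.04 / 0.1894 = 0.211
AUC_0→∞ = 14.48375 + 0.211 = 14.69475 mg/L·hr

AUC = 14.7 mg/L·hr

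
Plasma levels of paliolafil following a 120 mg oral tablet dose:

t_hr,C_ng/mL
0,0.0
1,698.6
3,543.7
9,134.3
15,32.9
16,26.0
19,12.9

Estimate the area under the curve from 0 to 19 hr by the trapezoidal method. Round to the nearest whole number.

Trapezoidal AUC_0→19:
  [0→1]: (0.0+698.6)/2 × 1 = 349.3
  [1→3]: (698.6+543.7)/2 × 2 = 1242.3
  [3→9]: (543.7+134.3)/2 × 6 = 2034.0
  [9→15]: (134.3+32.9)/2 × 6 = 501.6
  [15→16]: (32.9+26.0)/2 × 1 = 29.45
  [16→19]: (26.0+12.9)/2 × 3 = 58.35
  Sum = 4215.0 ng/mL·hr

AUC = 4215 ng/mL·hr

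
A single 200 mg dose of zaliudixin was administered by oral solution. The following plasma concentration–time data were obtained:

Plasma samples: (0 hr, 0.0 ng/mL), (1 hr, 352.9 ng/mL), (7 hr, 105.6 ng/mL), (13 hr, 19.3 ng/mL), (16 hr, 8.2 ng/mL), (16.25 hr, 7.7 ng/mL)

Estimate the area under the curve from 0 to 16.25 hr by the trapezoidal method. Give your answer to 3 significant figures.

Trapezoidal AUC_0→16.25:
  [0→1]: (0.0+352.9)/2 × 1 = 176.45
  [1→7]: (352.9+105.6)/2 × 6 = 1375.5
  [7→13]: (105.6+19.3)/2 × 6 = 374.7
  [13→16]: (19.3+8.2)/2 × 3 = 41.25
  [16→16.25]: (8.2+7.7)/2 × 0.25 = 1.9875
  Sum = 1969.8875 ng/mL·hr

AUC = 1970 ng/mL·hr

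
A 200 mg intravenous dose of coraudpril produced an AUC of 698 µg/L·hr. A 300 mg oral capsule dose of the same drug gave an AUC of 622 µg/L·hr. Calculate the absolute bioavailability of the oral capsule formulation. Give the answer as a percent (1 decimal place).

F = (AUC_ev / D_ev) / (AUC_iv / D_iv)
  = (622/300) / (698/200)
  = 2.07333 / 3.49 = 0.5941
  = 59.41%

F = 59.4%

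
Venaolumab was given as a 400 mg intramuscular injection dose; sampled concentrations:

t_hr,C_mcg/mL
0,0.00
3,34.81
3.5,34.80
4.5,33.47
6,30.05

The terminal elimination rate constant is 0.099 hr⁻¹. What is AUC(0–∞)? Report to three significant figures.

AUC = 455 mcg/mL·hr

Trapezoidal AUC_0→6:
  [0→3]: (0.00+34.81)/2 × 3 = 52.215
  [3→3.5]: (34.81+34.80)/2 × 0.5 = 17.4025
  [3.5→4.5]: (34.80+33.47)/2 × 1 = 34.135
  [4.5→6]: (33.47+30.05)/2 × 1.5 = 47.64
  Sum = 151.3925 mcg/mL·hr
Extrapolated tail: C_last / k_e = 30.05 / 0.099 = 303.535
AUC_0→∞ = 151.3925 + 303.535 = 454.9275 mcg/mL·hr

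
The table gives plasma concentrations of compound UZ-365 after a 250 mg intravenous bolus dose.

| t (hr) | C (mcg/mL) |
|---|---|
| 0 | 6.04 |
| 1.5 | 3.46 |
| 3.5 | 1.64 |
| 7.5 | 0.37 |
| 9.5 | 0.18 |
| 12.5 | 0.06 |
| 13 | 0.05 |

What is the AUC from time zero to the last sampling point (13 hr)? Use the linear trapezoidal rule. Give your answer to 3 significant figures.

Trapezoidal AUC_0→13:
  [0→1.5]: (6.04+3.46)/2 × 1.5 = 7.125
  [1.5→3.5]: (3.46+1.64)/2 × 2 = 5.1
  [3.5→7.5]: (1.64+0.37)/2 × 4 = 4.02
  [7.5→9.5]: (0.37+0.18)/2 × 2 = 0.55
  [9.5→12.5]: (0.18+0.06)/2 × 3 = 0.36
  [12.5→13]: (0.06+0.05)/2 × 0.5 = 0.0275
  Sum = 17.1825 mcg/mL·hr

AUC = 17.2 mcg/mL·hr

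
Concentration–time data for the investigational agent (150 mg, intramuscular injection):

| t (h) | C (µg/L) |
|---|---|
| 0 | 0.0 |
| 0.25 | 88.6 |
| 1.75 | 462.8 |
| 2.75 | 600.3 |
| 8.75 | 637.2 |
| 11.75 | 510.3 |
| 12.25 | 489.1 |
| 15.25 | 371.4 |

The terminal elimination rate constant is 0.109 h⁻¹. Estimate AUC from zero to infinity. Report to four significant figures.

AUC = 11340 µg/L·h

Trapezoidal AUC_0→15.25:
  [0→0.25]: (0.0+88.6)/2 × 0.25 = 11.075
  [0.25→1.75]: (88.6+462.8)/2 × 1.5 = 413.55
  [1.75→2.75]: (462.8+600.3)/2 × 1 = 531.55
  [2.75→8.75]: (600.3+637.2)/2 × 6 = 3712.5
  [8.75→11.75]: (637.2+510.3)/2 × 3 = 1721.25
  [11.75→12.25]: (510.3+489.1)/2 × 0.5 = 249.85
  [12.25→15.25]: (489.1+371.4)/2 × 3 = 1290.75
  Sum = 7930.525 µg/L·h
Extrapolated tail: C_last / k_e = 371.4 / 0.109 = 3407.339
AUC_0→∞ = 7930.525 + 3407.339 = 11337.864 µg/L·h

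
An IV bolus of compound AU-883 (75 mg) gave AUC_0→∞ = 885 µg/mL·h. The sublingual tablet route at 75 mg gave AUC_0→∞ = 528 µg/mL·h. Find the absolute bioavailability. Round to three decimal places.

F = 0.597

F = (AUC_ev / D_ev) / (AUC_iv / D_iv)
  = (528/75) / (885/75)
  = 7.04 / 11.8 = 0.5966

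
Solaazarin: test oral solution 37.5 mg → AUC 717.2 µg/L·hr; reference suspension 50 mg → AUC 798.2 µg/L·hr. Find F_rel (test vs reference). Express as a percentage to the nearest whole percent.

F_rel = (AUC_test/D_test) / (AUC_ref/D_ref)
      = (717.2/37.5) / (798.2/50)
      = 19.1253 / 15.964 = 1.1980 = 119.80%

F_rel = 120%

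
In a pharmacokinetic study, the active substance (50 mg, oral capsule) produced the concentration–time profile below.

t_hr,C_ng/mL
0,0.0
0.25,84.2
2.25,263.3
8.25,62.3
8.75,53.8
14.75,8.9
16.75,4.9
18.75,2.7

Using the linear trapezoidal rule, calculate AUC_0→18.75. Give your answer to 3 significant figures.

Trapezoidal AUC_0→18.75:
  [0→0.25]: (0.0+84.2)/2 × 0.25 = 10.525
  [0.25→2.25]: (84.2+263.3)/2 × 2 = 347.5
  [2.25→8.25]: (263.3+62.3)/2 × 6 = 976.8
  [8.25→8.75]: (62.3+53.8)/2 × 0.5 = 29.025
  [8.75→14.75]: (53.8+8.9)/2 × 6 = 188.1
  [14.75→16.75]: (8.9+4.9)/2 × 2 = 13.8
  [16.75→18.75]: (4.9+2.7)/2 × 2 = 7.6
  Sum = 1573.35 ng/mL·hr

AUC = 1570 ng/mL·hr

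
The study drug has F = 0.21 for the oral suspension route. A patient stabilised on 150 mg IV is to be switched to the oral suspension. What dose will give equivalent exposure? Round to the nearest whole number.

For equal systemic exposure: F × D_ev = D_iv
D_ev = D_iv / F = 150 / 0.21 = 714.286 mg

D_oral = 714 mg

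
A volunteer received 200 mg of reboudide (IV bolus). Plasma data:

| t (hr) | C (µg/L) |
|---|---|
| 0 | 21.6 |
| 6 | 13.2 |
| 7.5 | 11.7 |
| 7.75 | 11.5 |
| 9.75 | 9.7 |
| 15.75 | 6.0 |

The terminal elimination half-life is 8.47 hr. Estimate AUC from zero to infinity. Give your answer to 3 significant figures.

Trapezoidal AUC_0→15.75:
  [0→6]: (21.6+13.2)/2 × 6 = 104.4
  [6→7.5]: (13.2+11.7)/2 × 1.5 = 18.675
  [7.5→7.75]: (11.7+11.5)/2 × 0.25 = 2.9
  [7.75→9.75]: (11.5+9.7)/2 × 2 = 21.2
  [9.75→15.75]: (9.7+6.0)/2 × 6 = 47.1
  Sum = 194.275 µg/L·hr
k_e = ln2 / t½ = 0.693147 / 8.47 = 0.0818 hr^-1
Extrapolated tail: C_last / k_e = 6.0 / 0.0818 = 73.350
AUC_0→∞ = 194.275 + 73.350 = 267.625 µg/L·hr

AUC = 268 µg/L·hr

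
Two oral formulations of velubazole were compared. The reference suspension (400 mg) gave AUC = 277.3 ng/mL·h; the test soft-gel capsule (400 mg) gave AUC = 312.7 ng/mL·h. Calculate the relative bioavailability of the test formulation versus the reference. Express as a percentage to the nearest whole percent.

F_rel = (AUC_test/D_test) / (AUC_ref/D_ref)
      = (312.7/400) / (277.3/400)
      = 0.78175 / 0.69325 = 1.1277 = 112.77%

F_rel = 113%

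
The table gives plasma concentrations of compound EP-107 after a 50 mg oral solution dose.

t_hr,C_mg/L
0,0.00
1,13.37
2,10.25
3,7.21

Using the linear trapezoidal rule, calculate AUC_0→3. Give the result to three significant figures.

Trapezoidal AUC_0→3:
  [0→1]: (0.00+13.37)/2 × 1 = 6.685
  [1→2]: (13.37+10.25)/2 × 1 = 11.81
  [2→3]: (10.25+7.21)/2 × 1 = 8.73
  Sum = 27.225 mg/L·hr

AUC = 27.2 mg/L·hr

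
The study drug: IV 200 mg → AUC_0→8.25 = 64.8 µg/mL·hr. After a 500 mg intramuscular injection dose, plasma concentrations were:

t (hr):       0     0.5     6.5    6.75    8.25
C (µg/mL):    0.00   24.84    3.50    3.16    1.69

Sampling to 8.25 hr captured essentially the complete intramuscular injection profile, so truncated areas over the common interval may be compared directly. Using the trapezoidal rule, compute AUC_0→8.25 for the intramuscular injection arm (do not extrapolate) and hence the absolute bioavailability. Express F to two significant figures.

F = 0.59

Trapezoidal AUC_0→8.25 (intramuscular injection):
  [0→0.5]: (0.00+24.84)/2 × 0.5 = 6.21
  [0.5→6.5]: (24.84+3.50)/2 × 6 = 85.02
  [6.5→6.75]: (3.50+3.16)/2 × 0.25 = 0.8325
  [6.75→8.25]: (3.16+1.69)/2 × 1.5 = 3.6375
  Sum = 95.7 µg/mL·hr
F = (AUC_ev/D_ev)/(AUC_iv/D_iv) = (95.7/500)/(64.8/200) = 0.1914/0.324 = 0.5907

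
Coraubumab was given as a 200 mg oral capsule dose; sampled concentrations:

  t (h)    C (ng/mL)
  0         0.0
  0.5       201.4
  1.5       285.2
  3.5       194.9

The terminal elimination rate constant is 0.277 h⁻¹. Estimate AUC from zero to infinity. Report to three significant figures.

Trapezoidal AUC_0→3.5:
  [0→0.5]: (0.0+201.4)/2 × 0.5 = 50.35
  [0.5→1.5]: (201.4+285.2)/2 × 1 = 243.3
  [1.5→3.5]: (285.2+194.9)/2 × 2 = 480.1
  Sum = 773.75 ng/mL·h
Extrapolated tail: C_last / k_e = 194.9 / 0.277 = 703.610
AUC_0→∞ = 773.75 + 703.610 = 1477.36 ng/mL·h

AUC = 1480 ng/mL·h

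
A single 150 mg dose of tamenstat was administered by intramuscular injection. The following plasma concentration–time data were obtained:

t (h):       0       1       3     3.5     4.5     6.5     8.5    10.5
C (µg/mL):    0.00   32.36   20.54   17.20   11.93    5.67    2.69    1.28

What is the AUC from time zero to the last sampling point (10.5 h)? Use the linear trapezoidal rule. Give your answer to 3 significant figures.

Trapezoidal AUC_0→10.5:
  [0→1]: (0.00+32.36)/2 × 1 = 16.18
  [1→3]: (32.36+20.54)/2 × 2 = 52.9
  [3→3.5]: (20.54+17.20)/2 × 0.5 = 9.435
  [3.5→4.5]: (17.20+11.93)/2 × 1 = 14.565
  [4.5→6.5]: (11.93+5.67)/2 × 2 = 17.6
  [6.5→8.5]: (5.67+2.69)/2 × 2 = 8.36
  [8.5→10.5]: (2.69+1.28)/2 × 2 = 3.97
  Sum = 123.01 µg/mL·h

AUC = 123 µg/mL·h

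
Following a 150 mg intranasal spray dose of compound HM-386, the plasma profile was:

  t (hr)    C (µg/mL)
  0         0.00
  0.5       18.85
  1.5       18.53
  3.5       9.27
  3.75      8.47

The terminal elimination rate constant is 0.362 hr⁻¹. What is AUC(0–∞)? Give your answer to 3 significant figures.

Trapezoidal AUC_0→3.75:
  [0→0.5]: (0.00+18.85)/2 × 0.5 = 4.7125
  [0.5→1.5]: (18.85+18.53)/2 × 1 = 18.69
  [1.5→3.5]: (18.53+9.27)/2 × 2 = 27.8
  [3.5→3.75]: (9.27+8.47)/2 × 0.25 = 2.2175
  Sum = 53.42 µg/mL·hr
Extrapolated tail: C_last / k_e = 8.47 / 0.362 = 23.398
AUC_0→∞ = 53.42 + 23.398 = 76.818 µg/mL·hr

AUC = 76.8 µg/mL·hr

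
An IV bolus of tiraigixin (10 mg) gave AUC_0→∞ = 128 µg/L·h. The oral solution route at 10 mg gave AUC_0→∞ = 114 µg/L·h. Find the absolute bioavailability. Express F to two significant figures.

F = 0.89

F = (AUC_ev / D_ev) / (AUC_iv / D_iv)
  = (114/10) / (128/10)
  = 11.4 / 12.8 = 0.8906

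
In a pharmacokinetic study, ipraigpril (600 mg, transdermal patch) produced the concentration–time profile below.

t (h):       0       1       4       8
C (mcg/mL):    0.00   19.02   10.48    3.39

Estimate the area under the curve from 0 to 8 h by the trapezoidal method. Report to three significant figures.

Trapezoidal AUC_0→8:
  [0→1]: (0.00+19.02)/2 × 1 = 9.51
  [1→4]: (19.02+10.48)/2 × 3 = 44.25
  [4→8]: (10.48+3.39)/2 × 4 = 27.74
  Sum = 81.5 mcg/mL·h

AUC = 81.5 mcg/mL·h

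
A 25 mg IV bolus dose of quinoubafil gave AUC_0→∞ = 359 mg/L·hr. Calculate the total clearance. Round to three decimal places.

CL = 0.070 L/hr

CL = Dose_iv / AUC_0→∞
   = 25 / 359 = 0.0696379 L/hr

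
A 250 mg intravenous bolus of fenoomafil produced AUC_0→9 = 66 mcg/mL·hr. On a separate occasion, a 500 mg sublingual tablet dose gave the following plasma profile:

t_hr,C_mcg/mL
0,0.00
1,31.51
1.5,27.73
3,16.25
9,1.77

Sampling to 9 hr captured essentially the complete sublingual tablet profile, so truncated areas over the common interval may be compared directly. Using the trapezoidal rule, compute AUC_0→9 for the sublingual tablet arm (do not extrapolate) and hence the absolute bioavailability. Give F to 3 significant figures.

F = 0.891

Trapezoidal AUC_0→9 (sublingual tablet):
  [0→1]: (0.00+31.51)/2 × 1 = 15.755
  [1→1.5]: (31.51+27.73)/2 × 0.5 = 14.81
  [1.5→3]: (27.73+16.25)/2 × 1.5 = 32.985
  [3→9]: (16.25+1.77)/2 × 6 = 54.06
  Sum = 117.61 mcg/mL·hr
F = (AUC_ev/D_ev)/(AUC_iv/D_iv) = (117.61/500)/(66/250) = 0.23522/0.264 = 0.8910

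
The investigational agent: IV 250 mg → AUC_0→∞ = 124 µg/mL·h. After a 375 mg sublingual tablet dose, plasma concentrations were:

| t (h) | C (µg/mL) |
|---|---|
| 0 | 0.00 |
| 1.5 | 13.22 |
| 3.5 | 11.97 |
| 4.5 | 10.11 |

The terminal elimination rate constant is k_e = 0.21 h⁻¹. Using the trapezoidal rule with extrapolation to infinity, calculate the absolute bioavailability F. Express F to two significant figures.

F = 0.51

Trapezoidal AUC_0→4.5 (sublingual tablet):
  [0→1.5]: (0.00+13.22)/2 × 1.5 = 9.915
  [1.5→3.5]: (13.22+11.97)/2 × 2 = 25.19
  [3.5→4.5]: (11.97+10.11)/2 × 1 = 11.04
  Sum = 46.145 µg/mL·h
Tail: C_last/k_e = 10.11/0.21 = 48.143
AUC_0→∞ (sublingual tablet) = 46.145 + 48.143 = 94.288 µg/mL·h
F = (AUC_ev/D_ev)/(AUC_iv/D_iv) = (94.288/375)/(124/250) = 0.251435/0.496 = 0.5069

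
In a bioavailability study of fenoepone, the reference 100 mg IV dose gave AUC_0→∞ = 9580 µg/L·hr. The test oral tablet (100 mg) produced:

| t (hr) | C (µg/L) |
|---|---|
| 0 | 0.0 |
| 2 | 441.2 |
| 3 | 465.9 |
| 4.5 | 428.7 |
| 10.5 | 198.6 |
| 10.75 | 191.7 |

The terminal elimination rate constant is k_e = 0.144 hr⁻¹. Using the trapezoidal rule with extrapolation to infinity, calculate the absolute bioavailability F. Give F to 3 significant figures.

Trapezoidal AUC_0→10.75 (oral tablet):
  [0→2]: (0.0+441.2)/2 × 2 = 441.2
  [2→3]: (441.2+465.9)/2 × 1 = 453.55
  [3→4.5]: (465.9+428.7)/2 × 1.5 = 670.95
  [4.5→10.5]: (428.7+198.6)/2 × 6 = 1881.9
  [10.5→10.75]: (198.6+191.7)/2 × 0.25 = 48.7875
  Sum = 3496.3875 µg/L·hr
Tail: C_last/k_e = 191.7/0.144 = 1331.250
AUC_0→∞ (oral tablet) = 3496.3875 + 1331.250 = 4827.6375 µg/L·hr
F = (AUC_ev/D_ev)/(AUC_iv/D_iv) = (4827.6375/100)/(9580/100) = 48.276375/95.8 = 0.5039

F = 0.504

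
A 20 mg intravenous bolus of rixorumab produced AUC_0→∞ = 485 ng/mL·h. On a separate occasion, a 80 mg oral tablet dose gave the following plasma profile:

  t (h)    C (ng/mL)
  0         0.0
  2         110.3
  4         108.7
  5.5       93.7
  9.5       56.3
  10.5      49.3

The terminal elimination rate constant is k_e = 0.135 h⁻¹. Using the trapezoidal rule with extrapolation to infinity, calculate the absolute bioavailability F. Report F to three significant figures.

Trapezoidal AUC_0→10.5 (oral tablet):
  [0→2]: (0.0+110.3)/2 × 2 = 110.3
  [2→4]: (110.3+108.7)/2 × 2 = 219.0
  [4→5.5]: (108.7+93.7)/2 × 1.5 = 151.8
  [5.5→9.5]: (93.7+56.3)/2 × 4 = 300.0
  [9.5→10.5]: (56.3+49.3)/2 × 1 = 52.8
  Sum = 833.9 ng/mL·h
Tail: C_last/k_e = 49.3/0.135 = 365.185
AUC_0→∞ (oral tablet) = 833.9 + 365.185 = 1199.085 ng/mL·h
F = (AUC_ev/D_ev)/(AUC_iv/D_iv) = (1199.085/80)/(485/20) = 14.9886/24.25 = 0.6181

F = 0.618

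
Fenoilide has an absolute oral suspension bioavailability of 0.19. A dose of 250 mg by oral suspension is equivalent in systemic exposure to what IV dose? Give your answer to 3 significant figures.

Systemic exposure from an extravascular dose = F × D_ev, so the equivalent IV dose is F × D_ev.
D_iv = F × D_ev = 0.19 × 250 = 47.5 mg

D_iv = 47.5 mg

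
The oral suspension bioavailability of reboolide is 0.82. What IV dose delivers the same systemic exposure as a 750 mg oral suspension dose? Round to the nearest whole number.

D_iv = 615 mg

Systemic exposure from an extravascular dose = F × D_ev, so the equivalent IV dose is F × D_ev.
D_iv = F × D_ev = 0.82 × 750 = 615 mg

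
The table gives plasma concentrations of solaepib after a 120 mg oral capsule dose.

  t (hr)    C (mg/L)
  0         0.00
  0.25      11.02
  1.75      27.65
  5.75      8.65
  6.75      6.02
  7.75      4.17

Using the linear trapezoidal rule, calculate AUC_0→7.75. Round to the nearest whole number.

AUC = 115 mg/L·hr

Trapezoidal AUC_0→7.75:
  [0→0.25]: (0.00+11.02)/2 × 0.25 = 1.3775
  [0.25→1.75]: (11.02+27.65)/2 × 1.5 = 29.0025
  [1.75→5.75]: (27.65+8.65)/2 × 4 = 72.6
  [5.75→6.75]: (8.65+6.02)/2 × 1 = 7.335
  [6.75→7.75]: (6.02+4.17)/2 × 1 = 5.095
  Sum = 115.41 mg/L·hr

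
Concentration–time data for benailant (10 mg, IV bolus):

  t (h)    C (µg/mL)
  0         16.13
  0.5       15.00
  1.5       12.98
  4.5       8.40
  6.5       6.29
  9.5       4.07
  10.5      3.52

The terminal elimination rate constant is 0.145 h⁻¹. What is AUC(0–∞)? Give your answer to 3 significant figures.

AUC = 112 µg/mL·h

Trapezoidal AUC_0→10.5:
  [0→0.5]: (16.13+15.00)/2 × 0.5 = 7.7825
  [0.5→1.5]: (15.00+12.98)/2 × 1 = 13.99
  [1.5→4.5]: (12.98+8.40)/2 × 3 = 32.07
  [4.5→6.5]: (8.40+6.29)/2 × 2 = 14.69
  [6.5→9.5]: (6.29+4.07)/2 × 3 = 15.54
  [9.5→10.5]: (4.07+3.52)/2 × 1 = 3.795
  Sum = 87.8675 µg/mL·h
Extrapolated tail: C_last / k_e = 3.52 / 0.145 = 24.276
AUC_0→∞ = 87.8675 + 24.276 = 112.1435 µg/mL·h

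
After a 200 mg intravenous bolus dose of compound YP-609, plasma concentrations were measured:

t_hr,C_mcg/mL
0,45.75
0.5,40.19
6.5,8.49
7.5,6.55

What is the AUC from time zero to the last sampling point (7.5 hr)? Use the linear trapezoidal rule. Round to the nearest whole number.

Trapezoidal AUC_0→7.5:
  [0→0.5]: (45.75+40.19)/2 × 0.5 = 21.485
  [0.5→6.5]: (40.19+8.49)/2 × 6 = 146.04
  [6.5→7.5]: (8.49+6.55)/2 × 1 = 7.52
  Sum = 175.045 mcg/mL·hr

AUC = 175 mcg/mL·hr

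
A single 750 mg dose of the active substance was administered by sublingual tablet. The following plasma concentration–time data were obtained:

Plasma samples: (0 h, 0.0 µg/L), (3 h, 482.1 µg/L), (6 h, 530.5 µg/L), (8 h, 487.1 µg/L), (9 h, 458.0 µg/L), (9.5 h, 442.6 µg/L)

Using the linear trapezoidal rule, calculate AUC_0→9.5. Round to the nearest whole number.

AUC = 3957 µg/L·h

Trapezoidal AUC_0→9.5:
  [0→3]: (0.0+482.1)/2 × 3 = 723.15
  [3→6]: (482.1+530.5)/2 × 3 = 1518.9
  [6→8]: (530.5+487.1)/2 × 2 = 1017.6
  [8→9]: (487.1+458.0)/2 × 1 = 472.55
  [9→9.5]: (458.0+442.6)/2 × 0.5 = 225.15
  Sum = 3957.35 µg/L·h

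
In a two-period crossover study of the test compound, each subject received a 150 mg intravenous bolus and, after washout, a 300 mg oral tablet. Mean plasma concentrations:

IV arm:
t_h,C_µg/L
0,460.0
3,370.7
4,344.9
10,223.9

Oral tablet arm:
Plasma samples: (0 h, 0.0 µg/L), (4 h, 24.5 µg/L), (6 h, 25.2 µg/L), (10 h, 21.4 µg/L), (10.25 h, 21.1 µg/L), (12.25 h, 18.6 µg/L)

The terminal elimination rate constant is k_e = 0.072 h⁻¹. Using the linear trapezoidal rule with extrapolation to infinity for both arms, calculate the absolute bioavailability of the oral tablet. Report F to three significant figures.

Trapezoidal AUC_0→10 (IV):
  [0→3]: (460.0+370.7)/2 × 3 = 1246.05
  [3→4]: (370.7+344.9)/2 × 1 = 357.8
  [4→10]: (344.9+223.9)/2 × 6 = 1706.4
  Sum = 3310.25 µg/L·h
IV tail: 223.9/0.072 = 3109.722; AUC_iv,0→∞ = 3310.25 + 3109.722 = 6419.972 µg/L·h
Trapezoidal AUC_0→12.25 (oral tablet):
  [0→4]: (0.0+24.5)/2 × 4 = 49.0
  [4→6]: (24.5+25.2)/2 × 2 = 49.7
  [6→10]: (25.2+21.4)/2 × 4 = 93.2
  [10→10.25]: (21.4+21.1)/2 × 0.25 = 5.3125
  [10.25→12.25]: (21.1+18.6)/2 × 2 = 39.7
  Sum = 236.9125 µg/L·h
oral tablet tail: 18.6/0.072 = 258.333; AUC_ev,0→∞ = 236.9125 + 258.333 = 495.2455 µg/L·h
F = (AUC_ev/D_ev)/(AUC_iv/D_iv) = (495.2455/300)/(6419.972/150) = 1.65082/42.7998 = 0.0386

F = 0.0386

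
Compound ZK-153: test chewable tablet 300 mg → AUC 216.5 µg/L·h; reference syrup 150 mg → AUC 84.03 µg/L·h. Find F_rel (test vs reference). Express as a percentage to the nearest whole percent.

F_rel = (AUC_test/D_test) / (AUC_ref/D_ref)
      = (216.5/300) / (84.03/150)
      = 0.721667 / 0.5602 = 1.2882 = 128.82%

F_rel = 129%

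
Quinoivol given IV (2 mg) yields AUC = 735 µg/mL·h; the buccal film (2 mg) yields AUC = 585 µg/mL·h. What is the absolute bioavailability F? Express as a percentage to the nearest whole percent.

F = (AUC_ev / D_ev) / (AUC_iv / D_iv)
  = (585/2) / (735/2)
  = 292.5 / 367.5 = 0.7959
  = 79.59%

F = 80%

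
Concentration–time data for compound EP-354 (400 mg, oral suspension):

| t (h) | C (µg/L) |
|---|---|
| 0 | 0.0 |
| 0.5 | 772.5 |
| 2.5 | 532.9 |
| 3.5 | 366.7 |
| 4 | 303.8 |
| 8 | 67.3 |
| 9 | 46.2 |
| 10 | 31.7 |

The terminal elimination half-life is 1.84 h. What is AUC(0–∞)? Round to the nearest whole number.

AUC = 3038 µg/L·h

Trapezoidal AUC_0→10:
  [0→0.5]: (0.0+772.5)/2 × 0.5 = 193.125
  [0.5→2.5]: (772.5+532.9)/2 × 2 = 1305.4
  [2.5→3.5]: (532.9+366.7)/2 × 1 = 449.8
  [3.5→4]: (366.7+303.8)/2 × 0.5 = 167.625
  [4→8]: (303.8+67.3)/2 × 4 = 742.2
  [8→9]: (67.3+46.2)/2 × 1 = 56.75
  [9→10]: (46.2+31.7)/2 × 1 = 38.95
  Sum = 2953.85 µg/L·h
k_e = ln2 / t½ = 0.693147 / 1.84 = 0.3767 h^-1
Extrapolated tail: C_last / k_e = 31.7 / 0.3767 = 84.152
AUC_0→∞ = 2953.85 + 84.152 = 3038.002 µg/L·h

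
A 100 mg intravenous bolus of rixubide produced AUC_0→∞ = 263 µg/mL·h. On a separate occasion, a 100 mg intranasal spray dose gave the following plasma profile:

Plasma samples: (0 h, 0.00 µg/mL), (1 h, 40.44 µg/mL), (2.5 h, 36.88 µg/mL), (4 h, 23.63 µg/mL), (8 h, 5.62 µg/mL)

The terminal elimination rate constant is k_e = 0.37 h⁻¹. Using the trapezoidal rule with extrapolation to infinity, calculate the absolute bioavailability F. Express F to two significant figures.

Trapezoidal AUC_0→8 (intranasal spray):
  [0→1]: (0.00+40.44)/2 × 1 = 20.22
  [1→2.5]: (40.44+36.88)/2 × 1.5 = 57.99
  [2.5→4]: (36.88+23.63)/2 × 1.5 = 45.3825
  [4→8]: (23.63+5.62)/2 × 4 = 58.5
  Sum = 182.0925 µg/mL·h
Tail: C_last/k_e = 5.62/0.37 = 15.189
AUC_0→∞ (intranasal spray) = 182.0925 + 15.189 = 197.2815 µg/mL·h
F = (AUC_ev/D_ev)/(AUC_iv/D_iv) = (197.2815/100)/(263/100) = 1.972815/2.63 = 0.7501

F = 0.75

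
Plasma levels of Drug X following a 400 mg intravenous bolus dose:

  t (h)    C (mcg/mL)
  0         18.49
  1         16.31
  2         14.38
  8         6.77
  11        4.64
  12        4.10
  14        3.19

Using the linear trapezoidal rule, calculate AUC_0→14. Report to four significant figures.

Trapezoidal AUC_0→14:
  [0→1]: (18.49+16.31)/2 × 1 = 17.4
  [1→2]: (16.31+14.38)/2 × 1 = 15.345
  [2→8]: (14.38+6.77)/2 × 6 = 63.45
  [8→11]: (6.77+4.64)/2 × 3 = 17.115
  [11→12]: (4.64+4.10)/2 × 1 = 4.37
  [12→14]: (4.10+3.19)/2 × 2 = 7.29
  Sum = 124.97 mcg/mL·h

AUC = 125.0 mcg/mL·h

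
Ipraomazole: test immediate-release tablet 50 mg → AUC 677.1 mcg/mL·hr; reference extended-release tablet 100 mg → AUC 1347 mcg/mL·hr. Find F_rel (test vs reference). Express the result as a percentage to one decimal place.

F_rel = 100.5%

F_rel = (AUC_test/D_test) / (AUC_ref/D_ref)
      = (677.1/50) / (1347/100)
      = 13.542 / 13.47 = 1.0053 = 100.53%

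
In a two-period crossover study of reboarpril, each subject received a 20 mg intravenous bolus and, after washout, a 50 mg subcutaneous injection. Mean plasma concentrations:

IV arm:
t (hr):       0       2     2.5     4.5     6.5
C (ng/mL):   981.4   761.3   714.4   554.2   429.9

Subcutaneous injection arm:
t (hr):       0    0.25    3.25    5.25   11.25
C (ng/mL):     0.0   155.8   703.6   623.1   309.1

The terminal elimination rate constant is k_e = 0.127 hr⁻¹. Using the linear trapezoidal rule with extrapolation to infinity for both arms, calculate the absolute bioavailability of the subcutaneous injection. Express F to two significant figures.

Trapezoidal AUC_0→6.5 (IV):
  [0→2]: (981.4+761.3)/2 × 2 = 1742.7
  [2→2.5]: (761.3+714.4)/2 × 0.5 = 368.925
  [2.5→4.5]: (714.4+554.2)/2 × 2 = 1268.6
  [4.5→6.5]: (554.2+429.9)/2 × 2 = 984.1
  Sum = 4364.325 ng/mL·hr
IV tail: 429.9/0.127 = 3385.039; AUC_iv,0→∞ = 4364.325 + 3385.039 = 7749.364 ng/mL·hr
Trapezoidal AUC_0→11.25 (subcutaneous injection):
  [0→0.25]: (0.0+155.8)/2 × 0.25 = 19.475
  [0.25→3.25]: (155.8+703.6)/2 × 3 = 1289.1
  [3.25→5.25]: (703.6+623.1)/2 × 2 = 1326.7
  [5.25→11.25]: (623.1+309.1)/2 × 6 = 2796.6
  Sum = 5431.875 ng/mL·hr
subcutaneous injection tail: 309.1/0.127 = 2433.858; AUC_ev,0→∞ = 5431.875 + 2433.858 = 7865.733 ng/mL·hr
F = (AUC_ev/D_ev)/(AUC_iv/D_iv) = (7865.733/50)/(7749.364/20) = 157.31466/387.4682 = 0.4060

F = 0.41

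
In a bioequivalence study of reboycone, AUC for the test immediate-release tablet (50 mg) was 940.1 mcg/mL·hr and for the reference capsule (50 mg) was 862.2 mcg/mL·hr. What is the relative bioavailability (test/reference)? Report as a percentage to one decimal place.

F_rel = (AUC_test/D_test) / (AUC_ref/D_ref)
      = (940.1/50) / (862.2/50)
      = 18.802 / 17.244 = 1.0904 = 109.04%

F_rel = 109.0%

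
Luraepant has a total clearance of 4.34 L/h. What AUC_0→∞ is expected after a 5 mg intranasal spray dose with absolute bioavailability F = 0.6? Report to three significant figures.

AUC_0→∞ = F × Dose / CL
        = 0.6 × 5 / 4.34 = 0.691244 mg/L·h

AUC = 0.691 mg/L·h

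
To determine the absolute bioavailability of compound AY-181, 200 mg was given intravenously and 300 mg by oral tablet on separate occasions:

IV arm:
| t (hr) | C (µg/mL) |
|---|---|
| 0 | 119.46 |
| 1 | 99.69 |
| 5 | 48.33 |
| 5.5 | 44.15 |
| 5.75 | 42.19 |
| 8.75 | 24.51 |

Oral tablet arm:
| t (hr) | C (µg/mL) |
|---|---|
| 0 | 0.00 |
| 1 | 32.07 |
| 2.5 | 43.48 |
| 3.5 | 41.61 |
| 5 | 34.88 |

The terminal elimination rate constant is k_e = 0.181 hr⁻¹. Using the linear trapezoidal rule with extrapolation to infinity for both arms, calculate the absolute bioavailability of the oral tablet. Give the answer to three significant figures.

Trapezoidal AUC_0→8.75 (IV):
  [0→1]: (119.46+99.69)/2 × 1 = 109.575
  [1→5]: (99.69+48.33)/2 × 4 = 296.04
  [5→5.5]: (48.33+44.15)/2 × 0.5 = 23.12
  [5.5→5.75]: (44.15+42.19)/2 × 0.25 = 10.7925
  [5.75→8.75]: (42.19+24.51)/2 × 3 = 100.05
  Sum = 539.5775 µg/mL·hr
IV tail: 24.51/0.181 = 135.414; AUC_iv,0→∞ = 539.5775 + 135.414 = 674.9915 µg/mL·hr
Trapezoidal AUC_0→5 (oral tablet):
  [0→1]: (0.00+32.07)/2 × 1 = 16.035
  [1→2.5]: (32.07+43.48)/2 × 1.5 = 56.6625
  [2.5→3.5]: (43.48+41.61)/2 × 1 = 42.545
  [3.5→5]: (41.61+34.88)/2 × 1.5 = 57.3675
  Sum = 172.61 µg/mL·hr
oral tablet tail: 34.88/0.181 = 192.707; AUC_ev,0→∞ = 172.61 + 192.707 = 365.317 µg/mL·hr
F = (AUC_ev/D_ev)/(AUC_iv/D_iv) = (365.317/300)/(674.9915/200) = 1.21772/3.3749575 = 0.3608

F = 0.361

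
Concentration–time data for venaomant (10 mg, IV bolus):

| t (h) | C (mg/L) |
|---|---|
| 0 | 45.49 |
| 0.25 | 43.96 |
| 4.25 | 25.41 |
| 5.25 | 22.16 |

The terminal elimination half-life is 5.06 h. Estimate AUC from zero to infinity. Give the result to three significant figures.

Trapezoidal AUC_0→5.25:
  [0→0.25]: (45.49+43.96)/2 × 0.25 = 11.18125
  [0.25→4.25]: (43.96+25.41)/2 × 4 = 138.74
  [4.25→5.25]: (25.41+22.16)/2 × 1 = 23.785
  Sum = 173.70625 mg/L·h
k_e = ln2 / t½ = 0.693147 / 5.06 = 0.1370 h^-1
Extrapolated tail: C_last / k_e = 22.16 / 0.137 = 161.752
AUC_0→∞ = 173.70625 + 161.752 = 335.45825 mg/L·h

AUC = 335 mg/L·h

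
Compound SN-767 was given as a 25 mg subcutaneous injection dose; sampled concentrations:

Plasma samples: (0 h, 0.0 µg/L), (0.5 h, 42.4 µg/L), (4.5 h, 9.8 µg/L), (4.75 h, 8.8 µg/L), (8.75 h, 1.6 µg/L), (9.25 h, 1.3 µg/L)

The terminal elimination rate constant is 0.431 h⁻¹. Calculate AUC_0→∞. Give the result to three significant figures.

Trapezoidal AUC_0→9.25:
  [0→0.5]: (0.0+42.4)/2 × 0.5 = 10.6
  [0.5→4.5]: (42.4+9.8)/2 × 4 = 104.4
  [4.5→4.75]: (9.8+8.8)/2 × 0.25 = 2.325
  [4.75→8.75]: (8.8+1.6)/2 × 4 = 20.8
  [8.75→9.25]: (1.6+1.3)/2 × 0.5 = 0.725
  Sum = 138.85 µg/L·h
Extrapolated tail: C_last / k_e = 1.3 / 0.431 = 3.016
AUC_0→∞ = 138.85 + 3.016 = 141.866 µg/L·h

AUC = 142 µg/L·h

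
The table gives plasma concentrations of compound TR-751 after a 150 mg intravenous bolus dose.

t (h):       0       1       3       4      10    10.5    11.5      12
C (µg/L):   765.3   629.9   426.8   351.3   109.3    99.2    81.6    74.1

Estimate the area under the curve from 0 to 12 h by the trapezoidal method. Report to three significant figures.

AUC = 3710 µg/L·h

Trapezoidal AUC_0→12:
  [0→1]: (765.3+629.9)/2 × 1 = 697.6
  [1→3]: (629.9+426.8)/2 × 2 = 1056.7
  [3→4]: (426.8+351.3)/2 × 1 = 389.05
  [4→10]: (351.3+109.3)/2 × 6 = 1381.8
  [10→10.5]: (109.3+99.2)/2 × 0.5 = 52.125
  [10.5→11.5]: (99.2+81.6)/2 × 1 = 90.4
  [11.5→12]: (81.6+74.1)/2 × 0.5 = 38.925
  Sum = 3706.6 µg/L·h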